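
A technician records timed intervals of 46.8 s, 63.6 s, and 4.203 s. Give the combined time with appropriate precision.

46.8 s + 63.6 s + 4.203 s = 114.603 s.
Addition/subtraction keeps the fewest decimal places: 46.8 → 1 decimal place, 63.6 → 1 decimal place, 4.203 → 3 decimal places; limit is 1.
Rounded to 1 decimal place: 114.6 s.

114.6 s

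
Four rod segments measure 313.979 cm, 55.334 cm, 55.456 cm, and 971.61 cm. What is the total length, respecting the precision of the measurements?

1396.38 cm

313.979 cm + 55.334 cm + 55.456 cm + 971.61 cm = 1396.379 cm.
Addition/subtraction keeps the fewest decimal places: 313.979 → 3 decimal places, 55.334 → 3 decimal places, 55.456 → 3 decimal places, 971.61 → 2 decimal places; limit is 2.
Rounded to 2 decimal places: 1396.38 cm.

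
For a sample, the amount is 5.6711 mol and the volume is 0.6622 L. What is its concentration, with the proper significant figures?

8.564 mol/L

concentration = 5.6711 mol ÷ 0.6622 L = 8.56402899426… mol/L.
5.6711 has 5 significant figures; 0.6622 has 4.
Division/multiplication keeps the fewest: 4 significant figures.
Rounded: 8.564 mol/L.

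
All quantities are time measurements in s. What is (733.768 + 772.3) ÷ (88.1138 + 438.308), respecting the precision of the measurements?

2.8610

733.768 + 772.3 = 1506.068, limited to 1 d.p. → 5 s.f.; 88.1138 + 438.308 = 526.4218, limited to 3 d.p. → 6 s.f.
Carrying full precision, 1506.068 ÷ 526.4218 = 2.86095294686…; keep min(5, 6) = 5 s.f.
Rounded to 5 significant figures: 2.8610.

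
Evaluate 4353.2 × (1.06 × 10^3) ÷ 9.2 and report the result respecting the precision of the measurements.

5.0 × 10^5

4353.2 × (1.06 × 10^3) ÷ 9.2 = 501564.347826…
Multiplication/division keeps the fewest significant figures: 4353.2 → 5 s.f., 1.06 × 10^3 → 3 s.f., 9.2 → 2 s.f.; limit is 2.
Rounded to 2 significant figures: 5.0 × 10^5.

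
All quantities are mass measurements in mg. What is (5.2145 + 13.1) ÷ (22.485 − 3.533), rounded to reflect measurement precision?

0.966

5.2145 + 13.1 = 18.3145, limited to 1 d.p. → 3 s.f.; 22.485 − 3.533 = 18.952, limited to 3 d.p. → 5 s.f.
Carrying full precision, 18.3145 ÷ 18.952 = 0.966362389194…; keep min(3, 5) = 3 s.f.
Rounded to 3 significant figures: 0.966.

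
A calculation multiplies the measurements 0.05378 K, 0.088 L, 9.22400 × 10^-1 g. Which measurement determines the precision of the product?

0.088 L

0.05378 K → 4 s.f.; 0.088 L → 2 s.f.; 9.22400 × 10^-1 g → 6 s.f.
The fewest is 2 significant figures, from 0.088 L.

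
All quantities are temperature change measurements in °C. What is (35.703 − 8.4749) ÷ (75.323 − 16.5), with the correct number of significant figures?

35.703 − 8.4749 = 27.2281, limited to 3 d.p. → 5 s.f.; 75.323 − 16.5 = 58.823, limited to 1 d.p. → 3 s.f.
Carrying full precision, 27.2281 ÷ 58.823 = 0.462881865937…; keep min(5, 3) = 3 s.f.
Rounded to 3 significant figures: 0.463.

0.463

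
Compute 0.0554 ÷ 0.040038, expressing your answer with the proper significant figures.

1.38

0.0554 ÷ 0.040038 = 1.38368549878…
Multiplication/division keeps the fewest significant figures: 0.0554 → 3 s.f., 0.040038 → 5 s.f.; limit is 3.
Rounded to 3 significant figures: 1.38.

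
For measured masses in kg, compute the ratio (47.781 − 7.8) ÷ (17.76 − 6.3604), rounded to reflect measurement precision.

3.51

47.781 − 7.8 = 39.981, limited to 1 d.p. → 3 s.f.; 17.76 − 6.3604 = 11.3996, limited to 2 d.p. → 4 s.f.
Carrying full precision, 39.981 ÷ 11.3996 = 3.5072283238…; keep min(3, 4) = 3 s.f.
Rounded to 3 significant figures: 3.51.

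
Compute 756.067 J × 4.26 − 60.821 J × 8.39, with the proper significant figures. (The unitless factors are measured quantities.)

2.71 × 10³ J

756.067 × 4.26 = 3220.84542 → 3.22 × 10³ J (3 s.f., last digit at the 10^1 place).
60.821 × 8.39 = 510.28819 → 5.10 × 10² J (3 s.f., last digit at the 10^0 place).
Difference: 2710.55723 J; keep the coarser place, 10^1.
Result: 2.71 × 10³ J.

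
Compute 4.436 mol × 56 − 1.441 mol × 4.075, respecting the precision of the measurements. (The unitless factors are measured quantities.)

4.436 × 56 = 248.416 → 2.5 × 10^2 mol (2 s.f., last digit at the 10^1 place).
1.441 × 4.075 = 5.872075 → 5.872 mol (4 s.f., last digit at the 10^-3 place).
Difference: 242.543925 mol; keep the coarser place, 10^1.
Result: 2.4 × 10^2 mol.

2.4 × 10^2 mol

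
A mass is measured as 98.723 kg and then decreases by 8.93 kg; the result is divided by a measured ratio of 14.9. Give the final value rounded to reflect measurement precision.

98.723 kg − 8.93 kg = 89.793 kg; the difference is limited to 2 decimal places (4 s.f.).
Carrying full precision, 89.793 ÷ 14.9 = 6.02637583893… kg; 14.9 has 3 s.f., so the result keeps min(4, 3) = 3 s.f.
Rounded to 3 significant figures: 6.03 kg.

6.03 kg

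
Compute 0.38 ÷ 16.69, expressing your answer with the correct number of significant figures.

0.023

0.38 ÷ 16.69 = 0.0227681246255…
Multiplication/division keeps the fewest significant figures: 0.38 → 2 s.f., 16.69 → 4 s.f.; limit is 2.
Rounded to 2 significant figures: 0.023.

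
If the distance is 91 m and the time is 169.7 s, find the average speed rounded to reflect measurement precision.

average speed = 91 m ÷ 169.7 s = 0.536240424278… m/s.
91 has 2 significant figures; 169.7 has 4.
Division/multiplication keeps the fewest: 2 significant figures.
Rounded: 0.54 m/s.

0.54 m/s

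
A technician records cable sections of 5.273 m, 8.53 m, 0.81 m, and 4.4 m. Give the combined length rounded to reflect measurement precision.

5.273 m + 8.53 m + 0.81 m + 4.4 m = 19.013 m.
Addition/subtraction keeps the fewest decimal places: 5.273 → 3 decimal places, 8.53 → 2 decimal places, 0.81 → 2 decimal places, 4.4 → 1 decimal place; limit is 1.
Rounded to 1 decimal place: 19.0 m.

19.0 m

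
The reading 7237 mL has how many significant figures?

7237: every digit is nonzero and significant.

4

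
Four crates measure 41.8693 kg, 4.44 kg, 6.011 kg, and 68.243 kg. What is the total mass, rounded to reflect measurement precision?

41.8693 kg + 4.44 kg + 6.011 kg + 68.243 kg = 120.5633 kg.
Addition/subtraction keeps the fewest decimal places: 41.8693 → 4 decimal places, 4.44 → 2 decimal places, 6.011 → 3 decimal places, 68.243 → 3 decimal places; limit is 2.
Rounded to 2 decimal places: 120.56 kg.

120.56 kg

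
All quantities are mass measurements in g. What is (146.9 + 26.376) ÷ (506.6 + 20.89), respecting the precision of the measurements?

0.3285

146.9 + 26.376 = 173.276, limited to 1 d.p. → 4 s.f.; 506.6 + 20.89 = 527.49, limited to 1 d.p. → 4 s.f.
Carrying full precision, 173.276 ÷ 527.49 = 0.328491535385…; keep min(4, 4) = 4 s.f.
Rounded to 4 significant figures: 0.3285.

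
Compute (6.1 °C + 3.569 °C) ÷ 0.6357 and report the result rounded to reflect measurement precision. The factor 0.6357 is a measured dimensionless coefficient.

15 °C

6.1 °C + 3.569 °C = 9.669 °C; the sum is limited to 1 decimal place (2 s.f.).
Carrying full precision, 9.669 ÷ 0.6357 = 15.2100047192… °C; 0.6357 has 4 s.f., so the result keeps min(2, 4) = 2 s.f.
Rounded to 2 significant figures: 15 °C.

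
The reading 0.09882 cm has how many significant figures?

4

0.09882: leading zeros are not significant.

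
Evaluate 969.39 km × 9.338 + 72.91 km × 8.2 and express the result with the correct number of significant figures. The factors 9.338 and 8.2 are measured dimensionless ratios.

969.39 × 9.338 = 9052.16382 → 9052 km (4 s.f., last digit at the 10^0 place).
72.91 × 8.2 = 597.862 → 6.0 × 10² km (2 s.f., last digit at the 10^1 place).
Sum: 9650.02582 km; keep the coarser place, 10^1.
Result: 9.65 × 10³ km.

9.65 × 10³ km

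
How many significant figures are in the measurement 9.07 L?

3

9.07: zeros between nonzero digits are significant.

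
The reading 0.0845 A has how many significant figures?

3

0.0845: leading zeros are not significant.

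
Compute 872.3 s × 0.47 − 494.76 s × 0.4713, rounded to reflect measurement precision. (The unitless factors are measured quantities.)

1.8 × 10^2 s

872.3 × 0.47 = 409.981 → 4.1 × 10^2 s (2 s.f., last digit at the 10^1 place).
494.76 × 0.4713 = 233.180388 → 233.2 s (4 s.f., last digit at the 10^-1 place).
Difference: 176.800612 s; keep the coarser place, 10^1.
Result: 1.8 × 10^2 s.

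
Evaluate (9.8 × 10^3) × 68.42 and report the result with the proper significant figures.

(9.8 × 10^3) × 68.42 = 670516
Multiplication/division keeps the fewest significant figures: 9.8 × 10^3 → 2 s.f., 68.42 → 4 s.f.; limit is 2.
Rounded to 2 significant figures: 6.7 × 10^5.

6.7 × 10^5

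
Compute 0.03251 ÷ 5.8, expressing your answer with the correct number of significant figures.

0.03251 ÷ 5.8 = 0.00560517241379…
Multiplication/division keeps the fewest significant figures: 0.03251 → 4 s.f., 5.8 → 2 s.f.; limit is 2.
Rounded to 2 significant figures: 0.0056.

0.0056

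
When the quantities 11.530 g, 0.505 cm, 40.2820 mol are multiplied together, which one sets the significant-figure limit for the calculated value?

0.505 cm

11.530 g → 5 s.f.; 0.505 cm → 3 s.f.; 40.2820 mol → 6 s.f.
The fewest is 3 significant figures, from 0.505 cm.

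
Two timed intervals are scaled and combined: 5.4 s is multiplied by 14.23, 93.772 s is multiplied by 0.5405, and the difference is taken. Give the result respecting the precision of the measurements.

5.4 × 14.23 = 76.842 → 77 s (2 s.f., last digit at the 10^0 place).
93.772 × 0.5405 = 50.683766 → 50.68 s (4 s.f., last digit at the 10^-2 place).
Difference: 26.158234 s; keep the coarser place, 10^0.
Result: 26 s.

26 s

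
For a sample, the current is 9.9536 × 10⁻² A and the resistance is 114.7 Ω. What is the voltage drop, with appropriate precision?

voltage drop = 9.9536 × 10⁻² A × 114.7 Ω = 11.4167792 V.
9.9536 × 10⁻² has 5 significant figures; 114.7 has 4.
Division/multiplication keeps the fewest: 4 significant figures.
Rounded: 11.42 V.

11.42 V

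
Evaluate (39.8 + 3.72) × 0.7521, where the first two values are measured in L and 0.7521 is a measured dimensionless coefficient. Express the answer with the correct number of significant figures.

32.7 L

39.8 L + 3.72 L = 43.52 L; the sum is limited to 1 decimal place (3 s.f.).
Carrying full precision, 43.52 × 0.7521 = 32.731392 L; 0.7521 has 4 s.f., so the result keeps min(3, 4) = 3 s.f.
Rounded to 3 significant figures: 32.7 L.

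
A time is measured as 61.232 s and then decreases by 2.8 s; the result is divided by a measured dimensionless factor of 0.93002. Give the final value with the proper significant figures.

62.8 s

61.232 s − 2.8 s = 58.432 s; the difference is limited to 1 decimal place (3 s.f.).
Carrying full precision, 58.432 ÷ 0.93002 = 62.8287563708… s; 0.93002 has 5 s.f., so the result keeps min(3, 5) = 3 s.f.
Rounded to 3 significant figures: 62.8 s.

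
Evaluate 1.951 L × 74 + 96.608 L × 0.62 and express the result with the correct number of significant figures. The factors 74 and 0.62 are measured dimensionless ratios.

1.951 × 74 = 144.374 → 1.4 × 10^2 L (2 s.f., last digit at the 10^1 place).
96.608 × 0.62 = 59.89696 → 60. L (2 s.f., last digit at the 10^0 place).
Sum: 204.27096 L; keep the coarser place, 10^1.
Result: 2.0 × 10^2 L.

2.0 × 10^2 L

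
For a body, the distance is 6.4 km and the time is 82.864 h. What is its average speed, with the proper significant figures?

0.077 km/h

average speed = 6.4 km ÷ 82.864 h = 0.0772349874493… km/h.
6.4 has 2 significant figures; 82.864 has 5.
Division/multiplication keeps the fewest: 2 significant figures.
Rounded: 0.077 km/h.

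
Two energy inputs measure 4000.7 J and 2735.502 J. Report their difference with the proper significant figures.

4000.7 J − 2735.502 J = 1265.198 J.
Addition/subtraction keeps the fewest decimal places: 4000.7 → 1 decimal place, 2735.502 → 3 decimal places; limit is 1.
Rounded to 1 decimal place: 1265.2 J.

1265.2 J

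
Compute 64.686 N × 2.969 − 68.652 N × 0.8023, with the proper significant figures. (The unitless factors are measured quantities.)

137.0 N

64.686 × 2.969 = 192.052734 → 192.1 N (4 s.f., last digit at the 10^-1 place).
68.652 × 0.8023 = 55.0794996 → 55.08 N (4 s.f., last digit at the 10^-2 place).
Difference: 136.9732344 N; keep the coarser place, 10^-1.
Result: 137.0 N.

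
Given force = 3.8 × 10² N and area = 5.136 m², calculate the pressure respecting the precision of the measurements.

pressure = 3.8 × 10² N ÷ 5.136 m² = 73.9875389408… Pa.
3.8 × 10² has 2 significant figures; 5.136 has 4.
Division/multiplication keeps the fewest: 2 significant figures.
Rounded: 74 Pa.

74 Pa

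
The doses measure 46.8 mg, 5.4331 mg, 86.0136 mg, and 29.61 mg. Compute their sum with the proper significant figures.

46.8 mg + 5.4331 mg + 86.0136 mg + 29.61 mg = 167.8567 mg.
Addition/subtraction keeps the fewest decimal places: 46.8 → 1 decimal place, 5.4331 → 4 decimal places, 86.0136 → 4 decimal places, 29.61 → 2 decimal places; limit is 1.
Rounded to 1 decimal place: 167.9 mg.

167.9 mg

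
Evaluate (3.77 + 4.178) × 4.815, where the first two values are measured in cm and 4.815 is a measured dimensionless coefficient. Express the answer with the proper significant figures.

38.3 cm

3.77 cm + 4.178 cm = 7.948 cm; the sum is limited to 2 decimal places (3 s.f.).
Carrying full precision, 7.948 × 4.815 = 38.26962 cm; 4.815 has 4 s.f., so the result keeps min(3, 4) = 3 s.f.
Rounded to 3 significant figures: 38.3 cm.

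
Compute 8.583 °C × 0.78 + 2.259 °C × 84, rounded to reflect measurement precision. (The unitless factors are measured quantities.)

8.583 × 0.78 = 6.69474 → 6.7 °C (2 s.f., last digit at the 10^-1 place).
2.259 × 84 = 189.756 → 1.9 × 10² °C (2 s.f., last digit at the 10^1 place).
Sum: 196.45074 °C; keep the coarser place, 10^1.
Result: 2.0 × 10² °C.

2.0 × 10² °C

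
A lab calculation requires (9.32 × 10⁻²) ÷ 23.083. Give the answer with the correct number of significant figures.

(9.32 × 10⁻²) ÷ 23.083 = 0.0040376034311…
Multiplication/division keeps the fewest significant figures: 9.32 × 10⁻² → 3 s.f., 23.083 → 5 s.f.; limit is 3.
Rounded to 3 significant figures: 0.00404.

0.00404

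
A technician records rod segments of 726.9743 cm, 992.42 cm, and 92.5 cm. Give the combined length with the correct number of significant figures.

726.9743 cm + 992.42 cm + 92.5 cm = 1811.8943 cm.
Addition/subtraction keeps the fewest decimal places: 726.9743 → 4 decimal places, 992.42 → 2 decimal places, 92.5 → 1 decimal place; limit is 1.
Rounded to 1 decimal place: 1811.9 cm.

1811.9 cm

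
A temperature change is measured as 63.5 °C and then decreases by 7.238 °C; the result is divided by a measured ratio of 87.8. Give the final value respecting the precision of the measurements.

0.641 °C

63.5 °C − 7.238 °C = 56.262 °C; the difference is limited to 1 decimal place (3 s.f.).
Carrying full precision, 56.262 ÷ 87.8 = 0.640797266515… °C; 87.8 has 3 s.f., so the result keeps min(3, 3) = 3 s.f.
Rounded to 3 significant figures: 0.641 °C.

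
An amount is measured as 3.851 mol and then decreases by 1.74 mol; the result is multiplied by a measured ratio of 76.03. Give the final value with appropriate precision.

1.60 × 10² mol

3.851 mol − 1.74 mol = 2.111 mol; the difference is limited to 2 decimal places (3 s.f.).
Carrying full precision, 2.111 × 76.03 = 160.49933 mol; 76.03 has 4 s.f., so the result keeps min(3, 4) = 3 s.f.
Rounded to 3 significant figures: 1.60 × 10² mol.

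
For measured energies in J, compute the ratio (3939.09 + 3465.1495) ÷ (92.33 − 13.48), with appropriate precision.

3939.09 + 3465.1495 = 7404.2395, limited to 2 d.p. → 6 s.f.; 92.33 − 13.48 = 78.85, limited to 2 d.p. → 4 s.f.
Carrying full precision, 7404.2395 ÷ 78.85 = 93.9028471782…; keep min(6, 4) = 4 s.f.
Rounded to 4 significant figures: 93.90.

93.90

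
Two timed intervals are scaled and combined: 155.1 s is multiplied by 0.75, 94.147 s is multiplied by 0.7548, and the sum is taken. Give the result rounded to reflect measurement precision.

1.9 × 10^2 s

155.1 × 0.75 = 116.325 → 1.2 × 10^2 s (2 s.f., last digit at the 10^1 place).
94.147 × 0.7548 = 71.0621556 → 71.06 s (4 s.f., last digit at the 10^-2 place).
Sum: 187.3871556 s; keep the coarser place, 10^1.
Result: 1.9 × 10^2 s.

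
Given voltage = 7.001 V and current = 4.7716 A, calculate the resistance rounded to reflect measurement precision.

resistance = 7.001 V ÷ 4.7716 A = 1.46722273451… Ω.
7.001 has 4 significant figures; 4.7716 has 5.
Division/multiplication keeps the fewest: 4 significant figures.
Rounded: 1.467 Ω.

1.467 Ω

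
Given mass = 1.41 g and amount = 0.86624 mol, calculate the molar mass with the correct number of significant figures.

1.63 g/mol

molar mass = 1.41 g ÷ 0.86624 mol = 1.62772441818… g/mol.
1.41 has 3 significant figures; 0.86624 has 5.
Division/multiplication keeps the fewest: 3 significant figures.
Rounded: 1.63 g/mol.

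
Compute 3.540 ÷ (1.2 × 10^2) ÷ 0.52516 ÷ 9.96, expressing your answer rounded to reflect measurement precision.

0.0056

3.540 ÷ (1.2 × 10^2) ÷ 0.52516 ÷ 9.96 = 0.00563989525013…
Multiplication/division keeps the fewest significant figures: 3.540 → 4 s.f., 1.2 × 10^2 → 2 s.f., 0.52516 → 5 s.f., 9.96 → 3 s.f.; limit is 2.
Rounded to 2 significant figures: 0.0056.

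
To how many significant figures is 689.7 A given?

4

689.7: every digit is nonzero and significant.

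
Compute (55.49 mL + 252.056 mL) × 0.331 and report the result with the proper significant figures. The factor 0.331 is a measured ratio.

102 mL

55.49 mL + 252.056 mL = 307.546 mL; the sum is limited to 2 decimal places (5 s.f.).
Carrying full precision, 307.546 × 0.331 = 101.797726 mL; 0.331 has 3 s.f., so the result keeps min(5, 3) = 3 s.f.
Rounded to 3 significant figures: 102 mL.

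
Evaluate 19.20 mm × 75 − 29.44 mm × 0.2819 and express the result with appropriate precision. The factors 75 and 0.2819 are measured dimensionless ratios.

1.4 × 10³ mm

19.20 × 75 = 1440 → 1.4 × 10³ mm (2 s.f., last digit at the 10^2 place).
29.44 × 0.2819 = 8.299136 → 8.299 mm (4 s.f., last digit at the 10^-3 place).
Difference: 1431.700864 mm; keep the coarser place, 10^2.
Result: 1.4 × 10³ mm.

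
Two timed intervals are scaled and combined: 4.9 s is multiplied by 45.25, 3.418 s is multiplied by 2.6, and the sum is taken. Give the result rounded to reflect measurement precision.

4.9 × 45.25 = 221.725 → 2.2 × 10^2 s (2 s.f., last digit at the 10^1 place).
3.418 × 2.6 = 8.8868 → 8.9 s (2 s.f., last digit at the 10^-1 place).
Sum: 230.6118 s; keep the coarser place, 10^1.
Result: 2.3 × 10^2 s.

2.3 × 10^2 s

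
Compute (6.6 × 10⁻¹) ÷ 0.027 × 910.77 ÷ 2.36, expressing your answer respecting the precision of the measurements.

9.4 × 10³

(6.6 × 10⁻¹) ÷ 0.027 × 910.77 ÷ 2.36 = 9433.58757062…
Multiplication/division keeps the fewest significant figures: 6.6 × 10⁻¹ → 2 s.f., 0.027 → 2 s.f., 910.77 → 5 s.f., 2.36 → 3 s.f.; limit is 2.
Rounded to 2 significant figures: 9.4 × 10³.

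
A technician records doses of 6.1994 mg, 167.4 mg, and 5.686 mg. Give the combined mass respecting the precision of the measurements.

179.3 mg

6.1994 mg + 167.4 mg + 5.686 mg = 179.2854 mg.
Addition/subtraction keeps the fewest decimal places: 6.1994 → 4 decimal places, 167.4 → 1 decimal place, 5.686 → 3 decimal places; limit is 1.
Rounded to 1 decimal place: 179.3 mg.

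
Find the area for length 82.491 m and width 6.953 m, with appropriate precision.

area = 82.491 m × 6.953 m = 573.559923 m².
82.491 has 5 significant figures; 6.953 has 4.
Division/multiplication keeps the fewest: 4 significant figures.
Rounded: 573.6 m².

573.6 m²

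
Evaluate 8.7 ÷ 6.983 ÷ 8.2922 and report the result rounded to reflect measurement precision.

1.5 × 10^-1

8.7 ÷ 6.983 ÷ 8.2922 = 0.150247564985…
Multiplication/division keeps the fewest significant figures: 8.7 → 2 s.f., 6.983 → 4 s.f., 8.2922 → 5 s.f.; limit is 2.
Rounded to 2 significant figures: 1.5 × 10^-1.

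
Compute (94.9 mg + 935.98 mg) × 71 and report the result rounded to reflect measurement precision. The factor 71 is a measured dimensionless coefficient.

7.3 × 10⁴ mg

94.9 mg + 935.98 mg = 1030.88 mg; the sum is limited to 1 decimal place (5 s.f.).
Carrying full precision, 1030.88 × 71 = 73192.48 mg; 71 has 2 s.f., so the result keeps min(5, 2) = 2 s.f.
Rounded to 2 significant figures: 7.3 × 10⁴ mg.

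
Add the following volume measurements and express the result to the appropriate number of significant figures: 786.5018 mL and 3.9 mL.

786.5018 mL + 3.9 mL = 790.4018 mL.
Addition/subtraction keeps the fewest decimal places: 786.5018 → 4 decimal places, 3.9 → 1 decimal place; limit is 1.
Rounded to 1 decimal place: 790.4 mL.

790.4 mL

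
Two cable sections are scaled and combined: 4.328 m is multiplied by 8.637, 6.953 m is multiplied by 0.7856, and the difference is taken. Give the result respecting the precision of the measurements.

31.92 m

4.328 × 8.637 = 37.380936 → 37.38 m (4 s.f., last digit at the 10^-2 place).
6.953 × 0.7856 = 5.4622768 → 5.462 m (4 s.f., last digit at the 10^-3 place).
Difference: 31.9186592 m; keep the coarser place, 10^-2.
Result: 31.92 m.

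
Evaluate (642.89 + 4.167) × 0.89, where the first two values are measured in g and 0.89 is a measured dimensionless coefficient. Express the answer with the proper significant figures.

5.8 × 10² g

642.89 g + 4.167 g = 647.057 g; the sum is limited to 2 decimal places (5 s.f.).
Carrying full precision, 647.057 × 0.89 = 575.88073 g; 0.89 has 2 s.f., so the result keeps min(5, 2) = 2 s.f.
Rounded to 2 significant figures: 5.8 × 10² g.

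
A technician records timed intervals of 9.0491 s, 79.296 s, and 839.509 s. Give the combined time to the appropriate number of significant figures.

927.854 s

9.0491 s + 79.296 s + 839.509 s = 927.8541 s.
Addition/subtraction keeps the fewest decimal places: 9.0491 → 4 decimal places, 79.296 → 3 decimal places, 839.509 → 3 decimal places; limit is 3.
Rounded to 3 decimal places: 927.854 s.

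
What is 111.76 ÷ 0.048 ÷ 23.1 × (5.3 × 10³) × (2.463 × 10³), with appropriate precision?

111.76 ÷ 0.048 ÷ 23.1 × (5.3 × 10³) × (2.463 × 10³) = 1.3157502381 × 10^9…
Multiplication/division keeps the fewest significant figures: 111.76 → 5 s.f., 0.048 → 2 s.f., 23.1 → 3 s.f., 5.3 × 10³ → 2 s.f., 2.463 × 10³ → 4 s.f.; limit is 2.
Rounded to 2 significant figures: 1.3 × 10⁹.

1.3 × 10⁹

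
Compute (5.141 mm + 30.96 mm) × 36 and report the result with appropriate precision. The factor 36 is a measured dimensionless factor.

5.141 mm + 30.96 mm = 36.101 mm; the sum is limited to 2 decimal places (4 s.f.).
Carrying full precision, 36.101 × 36 = 1299.636 mm; 36 has 2 s.f., so the result keeps min(4, 2) = 2 s.f.
Rounded to 2 significant figures: 1.3 × 10^3 mm.

1.3 × 10^3 mm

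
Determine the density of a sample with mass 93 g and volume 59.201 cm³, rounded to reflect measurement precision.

1.6 g/cm³

density = 93 g ÷ 59.201 cm³ = 1.57091941015… g/cm³.
93 has 2 significant figures; 59.201 has 5.
Division/multiplication keeps the fewest: 2 significant figures.
Rounded: 1.6 g/cm³.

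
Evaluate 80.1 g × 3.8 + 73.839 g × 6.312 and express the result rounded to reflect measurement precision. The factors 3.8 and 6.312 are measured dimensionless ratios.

7.7 × 10^2 g

80.1 × 3.8 = 304.38 → 3.0 × 10^2 g (2 s.f., last digit at the 10^1 place).
73.839 × 6.312 = 466.071768 → 466.1 g (4 s.f., last digit at the 10^-1 place).
Sum: 770.451768 g; keep the coarser place, 10^1.
Result: 7.7 × 10^2 g.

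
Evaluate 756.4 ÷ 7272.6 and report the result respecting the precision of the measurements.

756.4 ÷ 7272.6 = 0.104006820119…
Multiplication/division keeps the fewest significant figures: 756.4 → 4 s.f., 7272.6 → 5 s.f.; limit is 4.
Rounded to 4 significant figures: 0.1040.

0.1040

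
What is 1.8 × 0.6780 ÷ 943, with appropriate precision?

0.0013

1.8 × 0.6780 ÷ 943 = 0.00129416755037…
Multiplication/division keeps the fewest significant figures: 1.8 → 2 s.f., 0.6780 → 4 s.f., 943 → 3 s.f.; limit is 2.
Rounded to 2 significant figures: 0.0013.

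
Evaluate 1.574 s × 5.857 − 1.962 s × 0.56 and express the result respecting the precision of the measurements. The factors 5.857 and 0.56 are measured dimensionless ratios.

8.1 s

1.574 × 5.857 = 9.218918 → 9.219 s (4 s.f., last digit at the 10^-3 place).
1.962 × 0.56 = 1.09872 → 1.1 s (2 s.f., last digit at the 10^-1 place).
Difference: 8.120198 s; keep the coarser place, 10^-1.
Result: 8.1 s.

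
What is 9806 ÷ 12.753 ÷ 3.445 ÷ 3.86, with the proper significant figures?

9806 ÷ 12.753 ÷ 3.445 ÷ 3.86 = 57.8233166293…
Multiplication/division keeps the fewest significant figures: 9806 → 4 s.f., 12.753 → 5 s.f., 3.445 → 4 s.f., 3.86 → 3 s.f.; limit is 3.
Rounded to 3 significant figures: 57.8.

57.8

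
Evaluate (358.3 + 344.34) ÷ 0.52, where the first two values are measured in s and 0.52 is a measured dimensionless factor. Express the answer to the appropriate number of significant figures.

358.3 s + 344.34 s = 702.64 s; the sum is limited to 1 decimal place (4 s.f.).
Carrying full precision, 702.64 ÷ 0.52 = 1351.23076923… s; 0.52 has 2 s.f., so the result keeps min(4, 2) = 2 s.f.
Rounded to 2 significant figures: 1.4 × 10³ s.

1.4 × 10³ s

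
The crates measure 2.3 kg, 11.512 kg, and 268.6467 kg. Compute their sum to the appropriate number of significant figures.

282.5 kg

2.3 kg + 11.512 kg + 268.6467 kg = 282.4587 kg.
Addition/subtraction keeps the fewest decimal places: 2.3 → 1 decimal place, 11.512 → 3 decimal places, 268.6467 → 4 decimal places; limit is 1.
Rounded to 1 decimal place: 282.5 kg.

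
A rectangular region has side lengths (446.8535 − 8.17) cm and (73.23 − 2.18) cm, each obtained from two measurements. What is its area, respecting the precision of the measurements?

446.8535 − 8.17 = 438.6835, limited to 2 d.p. → 5 s.f.; 73.23 − 2.18 = 71.05, limited to 2 d.p. → 4 s.f.
Carrying full precision, 438.6835 × 71.05 = 31168.462675; keep min(5, 4) = 4 s.f.
Rounded to 4 significant figures: 3.117 × 10^4 cm².

3.117 × 10^4 cm²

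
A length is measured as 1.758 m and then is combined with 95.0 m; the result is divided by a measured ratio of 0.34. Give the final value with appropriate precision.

2.8 × 10^2 m

1.758 m + 95.0 m = 96.758 m; the sum is limited to 1 decimal place (3 s.f.).
Carrying full precision, 96.758 ÷ 0.34 = 284.582352941… m; 0.34 has 2 s.f., so the result keeps min(3, 2) = 2 s.f.
Rounded to 2 significant figures: 2.8 × 10^2 m.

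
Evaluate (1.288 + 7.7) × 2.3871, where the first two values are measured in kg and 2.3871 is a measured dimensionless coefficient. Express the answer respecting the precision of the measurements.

21 kg

1.288 kg + 7.7 kg = 8.988 kg; the sum is limited to 1 decimal place (2 s.f.).
Carrying full precision, 8.988 × 2.3871 = 21.4552548 kg; 2.3871 has 5 s.f., so the result keeps min(2, 5) = 2 s.f.
Rounded to 2 significant figures: 21 kg.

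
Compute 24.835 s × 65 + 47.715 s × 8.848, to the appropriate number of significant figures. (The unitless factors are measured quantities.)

2.0 × 10^3 s

24.835 × 65 = 1614.275 → 1.6 × 10^3 s (2 s.f., last digit at the 10^2 place).
47.715 × 8.848 = 422.18232 → 422.2 s (4 s.f., last digit at the 10^-1 place).
Sum: 2036.45732 s; keep the coarser place, 10^2.
Result: 2.0 × 10^3 s.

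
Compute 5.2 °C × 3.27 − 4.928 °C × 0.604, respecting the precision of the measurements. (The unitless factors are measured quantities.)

5.2 × 3.27 = 17.004 → 17 °C (2 s.f., last digit at the 10^0 place).
4.928 × 0.604 = 2.976512 → 2.98 °C (3 s.f., last digit at the 10^-2 place).
Difference: 14.027488 °C; keep the coarser place, 10^0.
Result: 14 °C.

14 °C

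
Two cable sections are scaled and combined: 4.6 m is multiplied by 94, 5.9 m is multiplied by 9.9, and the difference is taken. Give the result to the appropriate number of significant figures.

3.7 × 10² m

4.6 × 94 = 432.4 → 4.3 × 10² m (2 s.f., last digit at the 10^1 place).
5.9 × 9.9 = 58.41 → 58 m (2 s.f., last digit at the 10^0 place).
Difference: 373.99 m; keep the coarser place, 10^1.
Result: 3.7 × 10² m.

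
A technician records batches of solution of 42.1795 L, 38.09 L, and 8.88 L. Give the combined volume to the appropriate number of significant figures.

42.1795 L + 38.09 L + 8.88 L = 89.1495 L.
Addition/subtraction keeps the fewest decimal places: 42.1795 → 4 decimal places, 38.09 → 2 decimal places, 8.88 → 2 decimal places; limit is 2.
Rounded to 2 decimal places: 89.15 L.

89.15 L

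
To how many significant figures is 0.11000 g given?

5

0.11000: leading zeros are not significant; trailing zeros after a decimal point are significant.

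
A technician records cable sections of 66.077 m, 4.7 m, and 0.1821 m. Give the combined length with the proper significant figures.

71.0 m

66.077 m + 4.7 m + 0.1821 m = 70.9591 m.
Addition/subtraction keeps the fewest decimal places: 66.077 → 3 decimal places, 4.7 → 1 decimal place, 0.1821 → 4 decimal places; limit is 1.
Rounded to 1 decimal place: 71.0 m.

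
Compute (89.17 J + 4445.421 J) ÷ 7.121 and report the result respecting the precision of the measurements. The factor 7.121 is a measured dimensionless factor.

89.17 J + 4445.421 J = 4534.591 J; the sum is limited to 2 decimal places (6 s.f.).
Carrying full precision, 4534.591 ÷ 7.121 = 636.791321444… J; 7.121 has 4 s.f., so the result keeps min(6, 4) = 4 s.f.
Rounded to 4 significant figures: 636.8 J.

636.8 J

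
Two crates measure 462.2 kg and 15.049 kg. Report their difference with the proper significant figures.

447.2 kg

462.2 kg − 15.049 kg = 447.151 kg.
Addition/subtraction keeps the fewest decimal places: 462.2 → 1 decimal place, 15.049 → 3 decimal places; limit is 1.
Rounded to 1 decimal place: 447.2 kg.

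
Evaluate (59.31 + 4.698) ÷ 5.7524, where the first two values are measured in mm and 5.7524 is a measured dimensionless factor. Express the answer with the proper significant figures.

11.13 mm

59.31 mm + 4.698 mm = 64.008 mm; the sum is limited to 2 decimal places (4 s.f.).
Carrying full precision, 64.008 ÷ 5.7524 = 11.1271816981… mm; 5.7524 has 5 s.f., so the result keeps min(4, 5) = 4 s.f.
Rounded to 4 significant figures: 11.13 mm.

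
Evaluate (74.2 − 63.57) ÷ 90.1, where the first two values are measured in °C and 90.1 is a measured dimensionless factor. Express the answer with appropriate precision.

74.2 °C − 63.57 °C = 10.63 °C; the difference is limited to 1 decimal place (3 s.f.).
Carrying full precision, 10.63 ÷ 90.1 = 0.117980022198… °C; 90.1 has 3 s.f., so the result keeps min(3, 3) = 3 s.f.
Rounded to 3 significant figures: 1.18 × 10⁻¹ °C.

1.18 × 10⁻¹ °C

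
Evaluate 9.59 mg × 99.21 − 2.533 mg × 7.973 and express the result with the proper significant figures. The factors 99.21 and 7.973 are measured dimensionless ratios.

9.59 × 99.21 = 951.4239 → 9.51 × 10² mg (3 s.f., last digit at the 10^0 place).
2.533 × 7.973 = 20.195609 → 20.20 mg (4 s.f., last digit at the 10^-2 place).
Difference: 931.228291 mg; keep the coarser place, 10^0.
Result: 931 mg.

931 mg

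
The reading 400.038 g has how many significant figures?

6

400.038: zeros between nonzero digits are significant.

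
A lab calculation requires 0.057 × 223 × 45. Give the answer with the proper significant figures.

0.057 × 223 × 45 = 571.995
Multiplication/division keeps the fewest significant figures: 0.057 → 2 s.f., 223 → 3 s.f., 45 → 2 s.f.; limit is 2.
Rounded to 2 significant figures: 5.7 × 10².

5.7 × 10²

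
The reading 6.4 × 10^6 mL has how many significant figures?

2

6.4 × 10^6: in scientific notation every digit of the coefficient is significant.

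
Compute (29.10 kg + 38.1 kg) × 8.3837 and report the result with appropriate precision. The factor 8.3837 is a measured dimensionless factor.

563 kg

29.10 kg + 38.1 kg = 67.20 kg; the sum is limited to 1 decimal place (3 s.f.).
Carrying full precision, 67.20 × 8.3837 = 563.38464 kg; 8.3837 has 5 s.f., so the result keeps min(3, 5) = 3 s.f.
Rounded to 3 significant figures: 563 kg.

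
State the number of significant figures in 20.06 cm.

20.06: zeros between nonzero digits are significant.

4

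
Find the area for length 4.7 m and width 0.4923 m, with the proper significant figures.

area = 4.7 m × 0.4923 m = 2.31381 m².
4.7 has 2 significant figures; 0.4923 has 4.
Division/multiplication keeps the fewest: 2 significant figures.
Rounded: 2.3 m².

2.3 m²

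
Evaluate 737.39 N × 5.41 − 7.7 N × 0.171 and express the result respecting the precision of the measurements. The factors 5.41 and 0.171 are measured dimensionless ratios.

737.39 × 5.41 = 3989.2799 → 3.99 × 10³ N (3 s.f., last digit at the 10^1 place).
7.7 × 0.171 = 1.3167 → 1.3 N (2 s.f., last digit at the 10^-1 place).
Difference: 3987.9632 N; keep the coarser place, 10^1.
Result: 3.99 × 10³ N.

3.99 × 10³ N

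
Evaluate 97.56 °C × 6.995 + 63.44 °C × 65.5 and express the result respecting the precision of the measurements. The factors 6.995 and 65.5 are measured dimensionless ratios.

97.56 × 6.995 = 682.4322 → 682.4 °C (4 s.f., last digit at the 10^-1 place).
63.44 × 65.5 = 4155.32 → 4.16 × 10^3 °C (3 s.f., last digit at the 10^1 place).
Sum: 4837.7522 °C; keep the coarser place, 10^1.
Result: 4.84 × 10^3 °C.

4.84 × 10^3 °C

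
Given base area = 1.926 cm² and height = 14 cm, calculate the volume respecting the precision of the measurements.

27 cm³

volume = 1.926 cm² × 14 cm = 26.964 cm³.
1.926 has 4 significant figures; 14 has 2.
Division/multiplication keeps the fewest: 2 significant figures.
Rounded: 27 cm³.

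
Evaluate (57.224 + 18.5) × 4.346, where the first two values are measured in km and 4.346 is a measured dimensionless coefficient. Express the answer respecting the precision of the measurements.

3.29 × 10² km

57.224 km + 18.5 km = 75.724 km; the sum is limited to 1 decimal place (3 s.f.).
Carrying full precision, 75.724 × 4.346 = 329.096504 km; 4.346 has 4 s.f., so the result keeps min(3, 4) = 3 s.f.
Rounded to 3 significant figures: 3.29 × 10² km.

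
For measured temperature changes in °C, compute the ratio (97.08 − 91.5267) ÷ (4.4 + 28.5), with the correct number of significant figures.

1.69 × 10^-1

97.08 − 91.5267 = 5.5533, limited to 2 d.p. → 3 s.f.; 4.4 + 28.5 = 32.9, limited to 1 d.p. → 3 s.f.
Carrying full precision, 5.5533 ÷ 32.9 = 0.16879331307…; keep min(3, 3) = 3 s.f.
Rounded to 3 significant figures: 1.69 × 10^-1.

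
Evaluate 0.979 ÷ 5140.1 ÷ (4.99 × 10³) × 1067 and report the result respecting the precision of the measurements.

0.979 ÷ 5140.1 ÷ (4.99 × 10³) × 1067 = 0.0000407263038752…
Multiplication/division keeps the fewest significant figures: 0.979 → 3 s.f., 5140.1 → 5 s.f., 4.99 × 10³ → 3 s.f., 1067 → 4 s.f.; limit is 3.
Rounded to 3 significant figures: 4.07 × 10⁻⁵.

4.07 × 10⁻⁵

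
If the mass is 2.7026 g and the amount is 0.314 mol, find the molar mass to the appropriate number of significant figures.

molar mass = 2.7026 g ÷ 0.314 mol = 8.60700636943… g/mol.
2.7026 has 5 significant figures; 0.314 has 3.
Division/multiplication keeps the fewest: 3 significant figures.
Rounded: 8.61 g/mol.

8.61 g/mol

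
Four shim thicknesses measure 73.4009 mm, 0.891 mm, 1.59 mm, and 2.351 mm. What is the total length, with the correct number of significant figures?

78.23 mm

73.4009 mm + 0.891 mm + 1.59 mm + 2.351 mm = 78.2329 mm.
Addition/subtraction keeps the fewest decimal places: 73.4009 → 4 decimal places, 0.891 → 3 decimal places, 1.59 → 2 decimal places, 2.351 → 3 decimal places; limit is 2.
Rounded to 2 decimal places: 78.23 mm.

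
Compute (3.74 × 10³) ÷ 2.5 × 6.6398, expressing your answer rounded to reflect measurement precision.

(3.74 × 10³) ÷ 2.5 × 6.6398 = 9933.1408
Multiplication/division keeps the fewest significant figures: 3.74 × 10³ → 3 s.f., 2.5 → 2 s.f., 6.6398 → 5 s.f.; limit is 2.
Rounded to 2 significant figures: 9.9 × 10³.

9.9 × 10³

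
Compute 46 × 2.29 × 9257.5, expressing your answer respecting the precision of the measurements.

9.8 × 10⁵

46 × 2.29 × 9257.5 = 975185.05
Multiplication/division keeps the fewest significant figures: 46 → 2 s.f., 2.29 → 3 s.f., 9257.5 → 5 s.f.; limit is 2.
Rounded to 2 significant figures: 9.8 × 10⁵.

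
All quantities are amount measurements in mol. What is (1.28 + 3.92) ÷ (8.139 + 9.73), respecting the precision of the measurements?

1.28 + 3.92 = 5.20, limited to 2 d.p. → 3 s.f.; 8.139 + 9.73 = 17.869, limited to 2 d.p. → 4 s.f.
Carrying full precision, 5.20 ÷ 17.869 = 0.291006771504…; keep min(3, 4) = 3 s.f.
Rounded to 3 significant figures: 2.91 × 10⁻¹.

2.91 × 10⁻¹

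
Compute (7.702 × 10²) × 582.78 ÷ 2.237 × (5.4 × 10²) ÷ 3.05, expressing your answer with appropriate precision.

(7.702 × 10²) × 582.78 ÷ 2.237 × (5.4 × 10²) ÷ 3.05 = 35525163.8597…
Multiplication/division keeps the fewest significant figures: 7.702 × 10² → 4 s.f., 582.78 → 5 s.f., 2.237 → 4 s.f., 5.4 × 10² → 2 s.f., 3.05 → 3 s.f.; limit is 2.
Rounded to 2 significant figures: 3.6 × 10⁷.

3.6 × 10⁷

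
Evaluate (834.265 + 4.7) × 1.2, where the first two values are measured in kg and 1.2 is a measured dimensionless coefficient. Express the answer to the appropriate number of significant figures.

834.265 kg + 4.7 kg = 838.965 kg; the sum is limited to 1 decimal place (4 s.f.).
Carrying full precision, 838.965 × 1.2 = 1006.758 kg; 1.2 has 2 s.f., so the result keeps min(4, 2) = 2 s.f.
Rounded to 2 significant figures: 1.0 × 10³ kg.

1.0 × 10³ kg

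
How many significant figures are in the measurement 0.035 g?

2

0.035: leading zeros are not significant.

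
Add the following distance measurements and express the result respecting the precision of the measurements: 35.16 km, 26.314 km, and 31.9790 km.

35.16 km + 26.314 km + 31.9790 km = 93.4530 km.
Addition/subtraction keeps the fewest decimal places: 35.16 → 2 decimal places, 26.314 → 3 decimal places, 31.9790 → 4 decimal places; limit is 2.
Rounded to 2 decimal places: 93.45 km.

93.45 km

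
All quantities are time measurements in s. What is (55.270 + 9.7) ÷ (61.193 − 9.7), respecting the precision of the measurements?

1.26

55.270 + 9.7 = 64.970, limited to 1 d.p. → 3 s.f.; 61.193 − 9.7 = 51.493, limited to 1 d.p. → 3 s.f.
Carrying full precision, 64.970 ÷ 51.493 = 1.26172489465…; keep min(3, 3) = 3 s.f.
Rounded to 3 significant figures: 1.26.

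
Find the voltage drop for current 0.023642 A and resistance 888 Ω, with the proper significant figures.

21.0 V

voltage drop = 0.023642 A × 888 Ω = 20.994096 V.
0.023642 has 5 significant figures; 888 has 3.
Division/multiplication keeps the fewest: 3 significant figures.
Rounded: 21.0 V.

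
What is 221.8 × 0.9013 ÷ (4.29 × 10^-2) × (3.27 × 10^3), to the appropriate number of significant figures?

221.8 × 0.9013 ÷ (4.29 × 10^-2) × (3.27 × 10^3) = 15237768.5734…
Multiplication/division keeps the fewest significant figures: 221.8 → 4 s.f., 0.9013 → 4 s.f., 4.29 × 10^-2 → 3 s.f., 3.27 × 10^3 → 3 s.f.; limit is 3.
Rounded to 3 significant figures: 1.52 × 10^7.

1.52 × 10^7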